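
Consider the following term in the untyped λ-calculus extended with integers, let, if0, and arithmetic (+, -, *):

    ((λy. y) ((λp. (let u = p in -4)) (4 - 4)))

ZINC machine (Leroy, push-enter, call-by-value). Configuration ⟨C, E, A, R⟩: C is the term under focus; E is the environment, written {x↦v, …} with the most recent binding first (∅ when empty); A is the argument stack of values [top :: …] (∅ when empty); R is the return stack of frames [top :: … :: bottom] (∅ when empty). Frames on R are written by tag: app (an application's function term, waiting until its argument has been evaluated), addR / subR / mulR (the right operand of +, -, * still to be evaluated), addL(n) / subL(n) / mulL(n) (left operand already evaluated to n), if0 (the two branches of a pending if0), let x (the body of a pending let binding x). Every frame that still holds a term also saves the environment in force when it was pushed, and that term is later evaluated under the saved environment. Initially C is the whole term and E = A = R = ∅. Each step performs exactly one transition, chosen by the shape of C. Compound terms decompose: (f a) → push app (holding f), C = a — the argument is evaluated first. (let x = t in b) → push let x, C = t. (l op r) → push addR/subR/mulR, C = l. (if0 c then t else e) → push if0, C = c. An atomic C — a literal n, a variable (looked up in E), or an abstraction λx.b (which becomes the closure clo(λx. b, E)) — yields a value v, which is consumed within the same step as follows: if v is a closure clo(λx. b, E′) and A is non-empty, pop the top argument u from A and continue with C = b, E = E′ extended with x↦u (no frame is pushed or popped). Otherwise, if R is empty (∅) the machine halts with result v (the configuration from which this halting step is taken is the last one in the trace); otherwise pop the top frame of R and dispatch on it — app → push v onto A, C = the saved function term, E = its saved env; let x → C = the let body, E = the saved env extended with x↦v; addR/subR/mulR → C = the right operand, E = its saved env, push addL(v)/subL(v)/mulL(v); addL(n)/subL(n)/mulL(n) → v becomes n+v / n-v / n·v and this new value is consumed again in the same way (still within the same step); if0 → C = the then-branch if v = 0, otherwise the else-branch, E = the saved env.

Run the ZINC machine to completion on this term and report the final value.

Answer: -4

Derivation:
[0] ⟨C=((λy. y) ((λp. (let u = p in -4)) (4 - 4))); E=∅; A=∅; R=∅⟩
[1] ⟨C=((λp. (let u = p in -4)) (4 - 4)); E=∅; A=∅; R=[app]⟩
[2] ⟨C=(4 - 4); E=∅; A=∅; R=[app :: app]⟩
[3] ⟨C=4; E=∅; A=∅; R=[subR :: app :: app]⟩
[4] ⟨C=4; E=∅; A=∅; R=[subL(4) :: app :: app]⟩
[5] ⟨C=(λp. (let u = p in -4)); E=∅; A=[0]; R=[app]⟩
[6] ⟨C=(let u = p in -4); E={p↦0}; A=∅; R=[app]⟩
[7] ⟨C=p; E={p↦0}; A=∅; R=[let u :: app]⟩
[8] ⟨C=-4; E={u↦0, p↦0}; A=∅; R=[app]⟩
[9] ⟨C=(λy. y); E=∅; A=[-4]; R=∅⟩
[10] ⟨C=y; E={y↦-4}; A=∅; R=∅⟩
→ final value -4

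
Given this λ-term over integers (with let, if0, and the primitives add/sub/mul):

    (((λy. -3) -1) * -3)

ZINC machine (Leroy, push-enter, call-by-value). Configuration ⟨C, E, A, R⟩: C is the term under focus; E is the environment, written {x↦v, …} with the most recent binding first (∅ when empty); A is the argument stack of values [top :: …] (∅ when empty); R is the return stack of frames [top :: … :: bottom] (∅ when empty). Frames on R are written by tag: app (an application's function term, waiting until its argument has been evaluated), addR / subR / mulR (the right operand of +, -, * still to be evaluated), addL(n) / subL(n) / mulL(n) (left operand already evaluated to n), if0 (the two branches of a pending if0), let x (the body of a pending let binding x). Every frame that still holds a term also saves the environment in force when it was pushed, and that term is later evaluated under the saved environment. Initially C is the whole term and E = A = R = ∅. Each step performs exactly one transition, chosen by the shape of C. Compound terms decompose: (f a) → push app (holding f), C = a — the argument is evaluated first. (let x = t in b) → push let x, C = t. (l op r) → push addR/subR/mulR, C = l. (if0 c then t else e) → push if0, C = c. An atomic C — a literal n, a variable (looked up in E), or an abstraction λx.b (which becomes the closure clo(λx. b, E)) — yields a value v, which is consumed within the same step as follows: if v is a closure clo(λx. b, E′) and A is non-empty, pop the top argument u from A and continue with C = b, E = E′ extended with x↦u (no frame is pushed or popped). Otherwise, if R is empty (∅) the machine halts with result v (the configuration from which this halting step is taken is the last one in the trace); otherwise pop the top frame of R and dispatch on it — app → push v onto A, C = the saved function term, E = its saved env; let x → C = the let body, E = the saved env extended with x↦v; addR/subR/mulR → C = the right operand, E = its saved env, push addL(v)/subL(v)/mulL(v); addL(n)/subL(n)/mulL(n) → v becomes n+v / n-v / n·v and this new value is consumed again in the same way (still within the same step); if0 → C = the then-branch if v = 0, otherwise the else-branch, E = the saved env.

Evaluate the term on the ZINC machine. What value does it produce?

Answer: 9

Execution trace:
step 0: ⟨C=(((λy. -3) -1) * -3); E=∅; A=∅; R=∅⟩
step 1: ⟨C=((λy. -3) -1); E=∅; A=∅; R=[mulR]⟩
step 2: ⟨C=-1; E=∅; A=∅; R=[app :: mulR]⟩
step 3: ⟨C=(λy. -3); E=∅; A=[-1]; R=[mulR]⟩
step 4: ⟨C=-3; E={y↦-1}; A=∅; R=[mulR]⟩
step 5: ⟨C=-3; E=∅; A=∅; R=[mulL(-3)]⟩
→ final value 9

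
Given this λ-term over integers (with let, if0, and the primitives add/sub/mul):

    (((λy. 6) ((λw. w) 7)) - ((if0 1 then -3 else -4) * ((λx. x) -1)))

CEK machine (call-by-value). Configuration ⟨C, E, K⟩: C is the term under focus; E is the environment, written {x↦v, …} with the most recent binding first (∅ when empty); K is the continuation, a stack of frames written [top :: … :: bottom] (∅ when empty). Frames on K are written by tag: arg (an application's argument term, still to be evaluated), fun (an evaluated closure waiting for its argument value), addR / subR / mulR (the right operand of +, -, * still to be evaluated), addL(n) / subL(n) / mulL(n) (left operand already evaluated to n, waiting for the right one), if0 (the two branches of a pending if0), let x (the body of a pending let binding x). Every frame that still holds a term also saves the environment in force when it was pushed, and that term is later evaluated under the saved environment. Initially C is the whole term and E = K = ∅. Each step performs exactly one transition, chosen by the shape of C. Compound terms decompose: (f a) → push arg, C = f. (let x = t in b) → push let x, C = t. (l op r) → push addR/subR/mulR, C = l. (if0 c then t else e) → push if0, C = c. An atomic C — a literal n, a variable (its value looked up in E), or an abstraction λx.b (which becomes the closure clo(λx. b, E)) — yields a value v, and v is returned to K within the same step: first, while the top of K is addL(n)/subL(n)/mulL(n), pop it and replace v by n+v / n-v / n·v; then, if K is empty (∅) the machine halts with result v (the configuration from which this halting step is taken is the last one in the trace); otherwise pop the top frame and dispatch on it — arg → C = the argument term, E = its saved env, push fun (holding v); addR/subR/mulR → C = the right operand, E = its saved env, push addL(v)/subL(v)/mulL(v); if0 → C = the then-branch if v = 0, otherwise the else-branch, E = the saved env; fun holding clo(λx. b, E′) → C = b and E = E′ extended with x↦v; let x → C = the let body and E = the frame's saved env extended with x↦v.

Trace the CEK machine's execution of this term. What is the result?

[0] <C=(((λy. 6) ((λw. w) 7)) - ((if0 1 then -3 else -4) * ((λx. x) -1))), E=∅, K=∅>
[1] <C=((λy. 6) ((λw. w) 7)), E=∅, K=[subR]>
[2] <C=(λy. 6), E=∅, K=[arg :: subR]>
[3] <C=((λw. w) 7), E=∅, K=[fun :: subR]>
[4] <C=(λw. w), E=∅, K=[arg :: fun :: subR]>
[5] <C=7, E=∅, K=[fun :: fun :: subR]>
[6] <C=w, E={w↦7}, K=[fun :: subR]>
[7] <C=6, E={y↦7}, K=[subR]>
[8] <C=((if0 1 then -3 else -4) * ((λx. x) -1)), E=∅, K=[subL(6)]>
[9] <C=(if0 1 then -3 else -4), E=∅, K=[mulR :: subL(6)]>
[10] <C=1, E=∅, K=[if0 :: mulR :: subL(6)]>
[11] <C=-4, E=∅, K=[mulR :: subL(6)]>
[12] <C=((λx. x) -1), E=∅, K=[mulL(-4) :: subL(6)]>
[13] <C=(λx. x), E=∅, K=[arg :: mulL(-4) :: subL(6)]>
[14] <C=-1, E=∅, K=[fun :: mulL(-4) :: subL(6)]>
[15] <C=x, E={x↦-1}, K=[mulL(-4) :: subL(6)]>
→ final value 2

Answer: 2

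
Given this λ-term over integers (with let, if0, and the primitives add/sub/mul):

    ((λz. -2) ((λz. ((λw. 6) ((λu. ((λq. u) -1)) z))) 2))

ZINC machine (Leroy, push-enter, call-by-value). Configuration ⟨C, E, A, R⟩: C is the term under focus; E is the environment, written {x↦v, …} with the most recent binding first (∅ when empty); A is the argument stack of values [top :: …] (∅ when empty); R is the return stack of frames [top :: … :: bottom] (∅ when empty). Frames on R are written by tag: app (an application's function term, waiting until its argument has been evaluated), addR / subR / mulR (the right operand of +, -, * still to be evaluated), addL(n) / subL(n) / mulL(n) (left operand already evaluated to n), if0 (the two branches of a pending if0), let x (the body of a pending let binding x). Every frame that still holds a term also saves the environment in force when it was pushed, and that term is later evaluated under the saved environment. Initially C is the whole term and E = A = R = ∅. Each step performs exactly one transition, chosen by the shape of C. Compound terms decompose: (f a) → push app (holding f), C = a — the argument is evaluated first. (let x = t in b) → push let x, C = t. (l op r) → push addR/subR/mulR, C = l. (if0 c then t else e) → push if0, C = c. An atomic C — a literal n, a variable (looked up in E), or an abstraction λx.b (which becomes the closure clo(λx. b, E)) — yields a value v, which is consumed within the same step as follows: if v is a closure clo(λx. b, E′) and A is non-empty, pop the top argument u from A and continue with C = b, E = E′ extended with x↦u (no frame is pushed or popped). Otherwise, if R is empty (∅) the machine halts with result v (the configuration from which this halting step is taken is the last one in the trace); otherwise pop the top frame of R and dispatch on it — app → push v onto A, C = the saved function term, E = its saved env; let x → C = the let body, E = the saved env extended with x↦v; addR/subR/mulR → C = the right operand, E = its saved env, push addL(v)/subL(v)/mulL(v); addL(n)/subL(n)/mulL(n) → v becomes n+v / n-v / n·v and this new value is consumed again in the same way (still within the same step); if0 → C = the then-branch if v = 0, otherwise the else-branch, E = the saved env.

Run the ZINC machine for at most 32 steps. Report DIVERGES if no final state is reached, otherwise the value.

t=0: [C=((λz. -2) ((λz. ((λw. 6) ((λu. ((λq. u) -1)) z))) 2)) | E=∅ | A=∅ | R=∅]
t=1: [C=((λz. ((λw. 6) ((λu. ((λq. u) -1)) z))) 2) | E=∅ | A=∅ | R=[app]]
t=2: [C=2 | E=∅ | A=∅ | R=[app :: app]]
t=3: [C=(λz. ((λw. 6) ((λu. ((λq. u) -1)) z))) | E=∅ | A=[2] | R=[app]]
t=4: [C=((λw. 6) ((λu. ((λq. u) -1)) z)) | E={z↦2} | A=∅ | R=[app]]
t=5: [C=((λu. ((λq. u) -1)) z) | E={z↦2} | A=∅ | R=[app :: app]]
t=6: [C=z | E={z↦2} | A=∅ | R=[app :: app :: app]]
t=7: [C=(λu. ((λq. u) -1)) | E={z↦2} | A=[2] | R=[app :: app]]
t=8: [C=((λq. u) -1) | E={u↦2, z↦2} | A=∅ | R=[app :: app]]
t=9: [C=-1 | E={u↦2, z↦2} | A=∅ | R=[app :: app :: app]]
t=10: [C=(λq. u) | E={u↦2, z↦2} | A=[-1] | R=[app :: app]]
t=11: [C=u | E={q↦-1, u↦2, z↦2} | A=∅ | R=[app :: app]]
t=12: [C=(λw. 6) | E={z↦2} | A=[2] | R=[app]]
t=13: [C=6 | E={w↦2, z↦2} | A=∅ | R=[app]]
t=14: [C=(λz. -2) | E=∅ | A=[6] | R=∅]
t=15: [C=-2 | E={z↦6} | A=∅ | R=∅]
→ final value -2

Answer: -2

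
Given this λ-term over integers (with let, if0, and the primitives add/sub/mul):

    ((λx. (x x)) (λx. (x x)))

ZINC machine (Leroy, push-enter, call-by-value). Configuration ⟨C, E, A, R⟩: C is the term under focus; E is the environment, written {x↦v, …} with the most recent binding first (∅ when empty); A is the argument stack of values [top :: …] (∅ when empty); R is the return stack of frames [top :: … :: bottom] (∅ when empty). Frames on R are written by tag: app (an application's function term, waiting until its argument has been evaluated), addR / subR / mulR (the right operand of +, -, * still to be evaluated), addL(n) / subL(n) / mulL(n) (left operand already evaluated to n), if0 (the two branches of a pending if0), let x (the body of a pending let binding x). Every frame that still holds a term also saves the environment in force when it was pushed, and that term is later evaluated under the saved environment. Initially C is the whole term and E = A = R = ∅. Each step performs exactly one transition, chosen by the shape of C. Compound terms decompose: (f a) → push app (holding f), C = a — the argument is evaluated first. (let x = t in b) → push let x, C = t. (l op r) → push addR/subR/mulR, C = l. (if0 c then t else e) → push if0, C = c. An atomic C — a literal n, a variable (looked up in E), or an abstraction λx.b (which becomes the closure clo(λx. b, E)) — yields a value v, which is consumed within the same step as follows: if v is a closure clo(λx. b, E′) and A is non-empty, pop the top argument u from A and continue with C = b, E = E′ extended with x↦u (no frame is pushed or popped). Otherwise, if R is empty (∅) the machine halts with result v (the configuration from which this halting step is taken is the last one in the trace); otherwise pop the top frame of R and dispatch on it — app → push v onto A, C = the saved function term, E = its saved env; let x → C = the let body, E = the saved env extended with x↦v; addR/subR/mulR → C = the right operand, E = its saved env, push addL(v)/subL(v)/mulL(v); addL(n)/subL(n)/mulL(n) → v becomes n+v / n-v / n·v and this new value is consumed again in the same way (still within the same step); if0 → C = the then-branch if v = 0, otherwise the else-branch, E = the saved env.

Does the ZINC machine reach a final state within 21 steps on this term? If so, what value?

0. ⟨C=((λx. (x x)) (λx. (x x))); E=∅; A=∅; R=∅⟩
1. ⟨C=(λx. (x x)); E=∅; A=∅; R=[app]⟩
2. ⟨C=(λx. (x x)); E=∅; A=[clo(λx. (x x), ∅)]; R=∅⟩
3. ⟨C=(x x); E={x↦clo(λx. (x x), ∅)}; A=∅; R=∅⟩
4. ⟨C=x; E={x↦clo(λx. (x x), ∅)}; A=∅; R=[app]⟩
5. ⟨C=x; E={x↦clo(λx. (x x), ∅)}; A=[clo(λx. (x x), ∅)]; R=∅⟩
… configuration repeats with period 3 (steps 3–5 recur indefinitely) …

Answer: DIVERGES (no final state within 21 steps)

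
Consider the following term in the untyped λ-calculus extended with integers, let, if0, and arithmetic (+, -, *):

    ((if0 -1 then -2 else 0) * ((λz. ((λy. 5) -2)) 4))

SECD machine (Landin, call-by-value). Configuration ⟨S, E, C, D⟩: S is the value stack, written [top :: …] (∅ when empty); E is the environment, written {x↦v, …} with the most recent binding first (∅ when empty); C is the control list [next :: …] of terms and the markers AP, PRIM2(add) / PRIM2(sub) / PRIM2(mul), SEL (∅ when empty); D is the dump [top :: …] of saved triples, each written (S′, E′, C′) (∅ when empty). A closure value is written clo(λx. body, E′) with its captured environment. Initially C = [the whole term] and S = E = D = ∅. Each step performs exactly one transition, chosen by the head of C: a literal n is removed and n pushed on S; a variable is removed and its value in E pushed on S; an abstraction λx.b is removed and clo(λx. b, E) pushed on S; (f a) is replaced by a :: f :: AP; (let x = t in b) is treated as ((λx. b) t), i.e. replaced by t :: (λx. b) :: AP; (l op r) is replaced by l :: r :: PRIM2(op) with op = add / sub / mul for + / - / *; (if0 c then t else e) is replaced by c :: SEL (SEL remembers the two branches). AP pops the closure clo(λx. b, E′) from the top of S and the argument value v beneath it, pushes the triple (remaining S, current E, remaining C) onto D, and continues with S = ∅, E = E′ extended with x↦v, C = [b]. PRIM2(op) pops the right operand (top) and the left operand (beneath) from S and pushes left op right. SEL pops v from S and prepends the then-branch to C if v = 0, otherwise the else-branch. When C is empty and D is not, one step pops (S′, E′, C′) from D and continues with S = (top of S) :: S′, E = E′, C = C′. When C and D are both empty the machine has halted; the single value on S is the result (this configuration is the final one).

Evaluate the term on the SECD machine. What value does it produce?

step 0: <S=∅, E=∅, C=[((if0 -1 then -2 else 0) * ((λz. ((λy. 5) -2)) 4))], D=∅>
step 1: <S=∅, E=∅, C=[(if0 -1 then -2 else 0) :: ((λz. ((λy. 5) -2)) 4) :: PRIM2(mul)], D=∅>
step 2: <S=∅, E=∅, C=[-1 :: SEL :: ((λz. ((λy. 5) -2)) 4) :: PRIM2(mul)], D=∅>
step 3: <S=[-1], E=∅, C=[SEL :: ((λz. ((λy. 5) -2)) 4) :: PRIM2(mul)], D=∅>
step 4: <S=∅, E=∅, C=[0 :: ((λz. ((λy. 5) -2)) 4) :: PRIM2(mul)], D=∅>
step 5: <S=[0], E=∅, C=[((λz. ((λy. 5) -2)) 4) :: PRIM2(mul)], D=∅>
step 6: <S=[0], E=∅, C=[4 :: (λz. ((λy. 5) -2)) :: AP :: PRIM2(mul)], D=∅>
step 7: <S=[4 :: 0], E=∅, C=[(λz. ((λy. 5) -2)) :: AP :: PRIM2(mul)], D=∅>
step 8: <S=[clo(λz. ((λy. 5) -2), ∅) :: 4 :: 0], E=∅, C=[AP :: PRIM2(mul)], D=∅>
step 9: <S=∅, E={z↦4}, C=[((λy. 5) -2)], D=[([0], ∅, [PRIM2(mul)])]>
step 10: <S=∅, E={z↦4}, C=[-2 :: (λy. 5) :: AP], D=[([0], ∅, [PRIM2(mul)])]>
step 11: <S=[-2], E={z↦4}, C=[(λy. 5) :: AP], D=[([0], ∅, [PRIM2(mul)])]>
step 12: <S=[clo(λy. 5, {z↦4}) :: -2], E={z↦4}, C=[AP], D=[([0], ∅, [PRIM2(mul)])]>
step 13: <S=∅, E={y↦-2, z↦4}, C=[5], D=[(∅, {z↦4}, ∅) :: ([0], ∅, [PRIM2(mul)])]>
step 14: <S=[5], E={y↦-2, z↦4}, C=∅, D=[(∅, {z↦4}, ∅) :: ([0], ∅, [PRIM2(mul)])]>
step 15: <S=[5], E={z↦4}, C=∅, D=[([0], ∅, [PRIM2(mul)])]>
step 16: <S=[5 :: 0], E=∅, C=[PRIM2(mul)], D=∅>
step 17: <S=[0], E=∅, C=∅, D=∅>
→ final value 0

Answer: 0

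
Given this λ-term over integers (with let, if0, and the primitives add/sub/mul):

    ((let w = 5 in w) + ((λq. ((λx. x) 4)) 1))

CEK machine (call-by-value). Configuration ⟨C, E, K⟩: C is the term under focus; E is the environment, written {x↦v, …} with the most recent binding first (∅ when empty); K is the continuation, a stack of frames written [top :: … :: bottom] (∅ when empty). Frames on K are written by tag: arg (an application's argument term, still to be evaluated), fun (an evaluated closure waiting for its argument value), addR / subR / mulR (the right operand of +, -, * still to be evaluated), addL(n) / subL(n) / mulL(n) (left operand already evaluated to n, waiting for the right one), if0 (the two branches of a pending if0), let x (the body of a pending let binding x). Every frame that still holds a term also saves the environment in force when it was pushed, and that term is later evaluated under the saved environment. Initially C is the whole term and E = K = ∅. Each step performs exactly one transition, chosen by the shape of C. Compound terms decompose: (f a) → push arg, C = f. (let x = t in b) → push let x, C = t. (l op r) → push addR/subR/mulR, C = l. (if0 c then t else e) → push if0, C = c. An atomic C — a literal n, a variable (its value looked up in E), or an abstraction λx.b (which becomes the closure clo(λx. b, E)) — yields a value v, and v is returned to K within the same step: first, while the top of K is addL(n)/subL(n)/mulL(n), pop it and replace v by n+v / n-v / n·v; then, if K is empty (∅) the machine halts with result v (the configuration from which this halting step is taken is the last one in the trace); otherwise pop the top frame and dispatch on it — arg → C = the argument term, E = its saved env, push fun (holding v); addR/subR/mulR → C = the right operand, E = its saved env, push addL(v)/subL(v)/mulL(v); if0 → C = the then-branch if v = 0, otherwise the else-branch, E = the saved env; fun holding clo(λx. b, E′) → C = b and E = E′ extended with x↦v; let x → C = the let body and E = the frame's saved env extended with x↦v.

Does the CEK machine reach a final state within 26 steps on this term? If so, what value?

Answer: 9

Execution trace:
[0] ⟨C=((let w = 5 in w) + ((λq. ((λx. x) 4)) 1)); E=∅; K=∅⟩
[1] ⟨C=(let w = 5 in w); E=∅; K=[addR]⟩
[2] ⟨C=5; E=∅; K=[let w :: addR]⟩
[3] ⟨C=w; E={w↦5}; K=[addR]⟩
[4] ⟨C=((λq. ((λx. x) 4)) 1); E=∅; K=[addL(5)]⟩
[5] ⟨C=(λq. ((λx. x) 4)); E=∅; K=[arg :: addL(5)]⟩
[6] ⟨C=1; E=∅; K=[fun :: addL(5)]⟩
[7] ⟨C=((λx. x) 4); E={q↦1}; K=[addL(5)]⟩
[8] ⟨C=(λx. x); E={q↦1}; K=[arg :: addL(5)]⟩
[9] ⟨C=4; E={q↦1}; K=[fun :: addL(5)]⟩
[10] ⟨C=x; E={x↦4, q↦1}; K=[addL(5)]⟩
→ final value 9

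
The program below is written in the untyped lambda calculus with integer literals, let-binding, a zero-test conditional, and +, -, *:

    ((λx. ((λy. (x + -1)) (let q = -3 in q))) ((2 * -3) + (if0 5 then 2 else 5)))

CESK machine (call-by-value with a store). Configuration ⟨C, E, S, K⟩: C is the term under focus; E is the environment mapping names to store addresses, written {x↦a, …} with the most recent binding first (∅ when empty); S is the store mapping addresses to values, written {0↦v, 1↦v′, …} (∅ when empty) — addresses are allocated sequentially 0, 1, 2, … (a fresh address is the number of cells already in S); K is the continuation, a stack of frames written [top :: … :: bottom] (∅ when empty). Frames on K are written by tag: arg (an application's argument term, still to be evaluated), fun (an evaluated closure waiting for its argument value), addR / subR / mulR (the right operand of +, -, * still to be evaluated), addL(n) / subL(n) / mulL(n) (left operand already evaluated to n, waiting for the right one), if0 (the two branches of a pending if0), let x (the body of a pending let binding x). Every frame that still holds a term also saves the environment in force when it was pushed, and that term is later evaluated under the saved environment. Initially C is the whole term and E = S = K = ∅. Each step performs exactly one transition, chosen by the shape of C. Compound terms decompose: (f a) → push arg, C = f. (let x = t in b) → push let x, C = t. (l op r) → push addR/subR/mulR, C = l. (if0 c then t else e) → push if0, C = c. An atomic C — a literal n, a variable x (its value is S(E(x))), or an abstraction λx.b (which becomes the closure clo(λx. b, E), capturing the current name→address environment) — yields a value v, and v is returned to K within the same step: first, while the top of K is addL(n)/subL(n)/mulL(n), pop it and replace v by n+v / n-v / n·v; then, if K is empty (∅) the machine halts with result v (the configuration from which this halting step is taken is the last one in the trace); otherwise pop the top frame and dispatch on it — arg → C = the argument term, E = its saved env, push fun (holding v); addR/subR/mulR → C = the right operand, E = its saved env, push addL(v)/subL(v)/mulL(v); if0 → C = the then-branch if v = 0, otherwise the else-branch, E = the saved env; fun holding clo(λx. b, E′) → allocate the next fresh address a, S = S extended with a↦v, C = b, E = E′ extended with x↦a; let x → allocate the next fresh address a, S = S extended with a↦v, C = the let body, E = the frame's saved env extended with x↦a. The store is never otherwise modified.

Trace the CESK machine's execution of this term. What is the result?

t=0: [C=((λx. ((λy. (x + -1)) (let q = -3 in q))) ((2 * -3) + (if0 5 then 2 else 5))) | E=∅ | S=∅ | K=∅]
t=1: [C=(λx. ((λy. (x + -1)) (let q = -3 in q))) | E=∅ | S=∅ | K=[arg]]
t=2: [C=((2 * -3) + (if0 5 then 2 else 5)) | E=∅ | S=∅ | K=[fun]]
t=3: [C=(2 * -3) | E=∅ | S=∅ | K=[addR :: fun]]
t=4: [C=2 | E=∅ | S=∅ | K=[mulR :: addR :: fun]]
t=5: [C=-3 | E=∅ | S=∅ | K=[mulL(2) :: addR :: fun]]
t=6: [C=(if0 5 then 2 else 5) | E=∅ | S=∅ | K=[addL(-6) :: fun]]
t=7: [C=5 | E=∅ | S=∅ | K=[if0 :: addL(-6) :: fun]]
t=8: [C=5 | E=∅ | S=∅ | K=[addL(-6) :: fun]]
t=9: [C=((λy. (x + -1)) (let q = -3 in q)) | E={x↦0} | S={0↦-1} | K=∅]
t=10: [C=(λy. (x + -1)) | E={x↦0} | S={0↦-1} | K=[arg]]
t=11: [C=(let q = -3 in q) | E={x↦0} | S={0↦-1} | K=[fun]]
t=12: [C=-3 | E={x↦0} | S={0↦-1} | K=[let q :: fun]]
t=13: [C=q | E={q↦1, x↦0} | S={0↦-1, 1↦-3} | K=[fun]]
t=14: [C=(x + -1) | E={y↦2, x↦0} | S={0↦-1, 1↦-3, 2↦-3} | K=∅]
t=15: [C=x | E={y↦2, x↦0} | S={0↦-1, 1↦-3, 2↦-3} | K=[addR]]
t=16: [C=-1 | E={y↦2, x↦0} | S={0↦-1, 1↦-3, 2↦-3} | K=[addL(-1)]]
→ final value -2

Answer: -2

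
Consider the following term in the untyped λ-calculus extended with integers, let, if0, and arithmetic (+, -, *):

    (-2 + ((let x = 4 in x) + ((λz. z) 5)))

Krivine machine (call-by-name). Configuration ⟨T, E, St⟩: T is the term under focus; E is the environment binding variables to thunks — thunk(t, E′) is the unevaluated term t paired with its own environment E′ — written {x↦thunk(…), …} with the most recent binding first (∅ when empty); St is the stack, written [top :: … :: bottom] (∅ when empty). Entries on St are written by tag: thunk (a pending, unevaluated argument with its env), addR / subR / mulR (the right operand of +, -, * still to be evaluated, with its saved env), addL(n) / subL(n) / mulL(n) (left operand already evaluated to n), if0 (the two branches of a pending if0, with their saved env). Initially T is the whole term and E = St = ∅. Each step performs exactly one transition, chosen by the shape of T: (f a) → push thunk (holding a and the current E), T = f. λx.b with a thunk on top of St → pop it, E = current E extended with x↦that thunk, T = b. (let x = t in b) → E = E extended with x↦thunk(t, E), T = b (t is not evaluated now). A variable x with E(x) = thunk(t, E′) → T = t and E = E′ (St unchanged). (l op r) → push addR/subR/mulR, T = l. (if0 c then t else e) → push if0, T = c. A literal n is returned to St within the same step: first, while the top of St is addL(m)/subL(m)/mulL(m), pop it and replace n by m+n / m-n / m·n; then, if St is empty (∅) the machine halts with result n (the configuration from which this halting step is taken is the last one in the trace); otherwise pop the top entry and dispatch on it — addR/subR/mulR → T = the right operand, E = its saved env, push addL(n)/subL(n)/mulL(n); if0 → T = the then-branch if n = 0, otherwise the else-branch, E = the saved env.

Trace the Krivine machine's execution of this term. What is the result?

t=0: <T=(-2 + ((let x = 4 in x) + ((λz. z) 5))), E=∅, St=∅>
t=1: <T=-2, E=∅, St=[addR]>
t=2: <T=((let x = 4 in x) + ((λz. z) 5)), E=∅, St=[addL(-2)]>
t=3: <T=(let x = 4 in x), E=∅, St=[addR :: addL(-2)]>
t=4: <T=x, E={x↦thunk(4, ∅)}, St=[addR :: addL(-2)]>
t=5: <T=4, E=∅, St=[addR :: addL(-2)]>
t=6: <T=((λz. z) 5), E=∅, St=[addL(4) :: addL(-2)]>
t=7: <T=(λz. z), E=∅, St=[thunk :: addL(4) :: addL(-2)]>
t=8: <T=z, E={z↦thunk(5, ∅)}, St=[addL(4) :: addL(-2)]>
t=9: <T=5, E=∅, St=[addL(4) :: addL(-2)]>
→ final value 7

Answer: 7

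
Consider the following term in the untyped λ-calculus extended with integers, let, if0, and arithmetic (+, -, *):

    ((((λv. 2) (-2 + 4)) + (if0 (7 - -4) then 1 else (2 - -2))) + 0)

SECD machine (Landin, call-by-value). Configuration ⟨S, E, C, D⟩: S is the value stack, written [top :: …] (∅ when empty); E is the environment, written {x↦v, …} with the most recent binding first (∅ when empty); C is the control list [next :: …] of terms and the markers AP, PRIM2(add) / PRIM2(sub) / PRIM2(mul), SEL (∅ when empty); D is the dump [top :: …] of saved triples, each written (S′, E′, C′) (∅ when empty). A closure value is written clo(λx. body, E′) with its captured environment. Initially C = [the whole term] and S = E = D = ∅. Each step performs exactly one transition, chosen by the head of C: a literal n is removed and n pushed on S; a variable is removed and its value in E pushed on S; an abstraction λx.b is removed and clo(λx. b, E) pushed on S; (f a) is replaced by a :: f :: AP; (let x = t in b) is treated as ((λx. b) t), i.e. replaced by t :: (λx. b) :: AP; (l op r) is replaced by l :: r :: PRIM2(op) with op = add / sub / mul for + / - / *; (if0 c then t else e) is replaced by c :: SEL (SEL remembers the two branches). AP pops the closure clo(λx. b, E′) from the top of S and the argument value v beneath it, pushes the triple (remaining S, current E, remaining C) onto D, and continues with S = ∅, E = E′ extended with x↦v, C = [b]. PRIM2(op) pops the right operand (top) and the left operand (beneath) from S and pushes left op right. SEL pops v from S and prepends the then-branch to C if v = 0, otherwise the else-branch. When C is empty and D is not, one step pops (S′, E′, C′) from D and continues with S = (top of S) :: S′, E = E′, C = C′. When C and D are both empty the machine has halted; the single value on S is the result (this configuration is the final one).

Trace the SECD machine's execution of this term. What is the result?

step 0: <S=∅, E=∅, C=[((((λv. 2) (-2 + 4)) + (if0 (7 - -4) then 1 else (2 - -2))) + 0)], D=∅>
step 1: <S=∅, E=∅, C=[(((λv. 2) (-2 + 4)) + (if0 (7 - -4) then 1 else (2 - -2))) :: 0 :: PRIM2(add)], D=∅>
step 2: <S=∅, E=∅, C=[((λv. 2) (-2 + 4)) :: (if0 (7 - -4) then 1 else (2 - -2)) :: PRIM2(add) :: 0 :: PRIM2(add)], D=∅>
step 3: <S=∅, E=∅, C=[(-2 + 4) :: (λv. 2) :: AP :: (if0 (7 - -4) then 1 else (2 - -2)) :: PRIM2(add) :: 0 :: PRIM2(add)], D=∅>
step 4: <S=∅, E=∅, C=[-2 :: 4 :: PRIM2(add) :: (λv. 2) :: AP :: (if0 (7 - -4) then 1 else (2 - -2)) :: PRIM2(add) :: 0 :: PRIM2(add)], D=∅>
step 5: <S=[-2], E=∅, C=[4 :: PRIM2(add) :: (λv. 2) :: AP :: (if0 (7 - -4) then 1 else (2 - -2)) :: PRIM2(add) :: 0 :: PRIM2(add)], D=∅>
step 6: <S=[4 :: -2], E=∅, C=[PRIM2(add) :: (λv. 2) :: AP :: (if0 (7 - -4) then 1 else (2 - -2)) :: PRIM2(add) :: 0 :: PRIM2(add)], D=∅>
step 7: <S=[2], E=∅, C=[(λv. 2) :: AP :: (if0 (7 - -4) then 1 else (2 - -2)) :: PRIM2(add) :: 0 :: PRIM2(add)], D=∅>
step 8: <S=[clo(λv. 2, ∅) :: 2], E=∅, C=[AP :: (if0 (7 - -4) then 1 else (2 - -2)) :: PRIM2(add) :: 0 :: PRIM2(add)], D=∅>
step 9: <S=∅, E={v↦2}, C=[2], D=[(∅, ∅, [(if0 (7 - -4) then 1 else (2 - -2)) :: PRIM2(add) :: 0 :: PRIM2(add)])]>
step 10: <S=[2], E={v↦2}, C=∅, D=[(∅, ∅, [(if0 (7 - -4) then 1 else (2 - -2)) :: PRIM2(add) :: 0 :: PRIM2(add)])]>
step 11: <S=[2], E=∅, C=[(if0 (7 - -4) then 1 else (2 - -2)) :: PRIM2(add) :: 0 :: PRIM2(add)], D=∅>
step 12: <S=[2], E=∅, C=[(7 - -4) :: SEL :: PRIM2(add) :: 0 :: PRIM2(add)], D=∅>
step 13: <S=[2], E=∅, C=[7 :: -4 :: PRIM2(sub) :: SEL :: PRIM2(add) :: 0 :: PRIM2(add)], D=∅>
step 14: <S=[7 :: 2], E=∅, C=[-4 :: PRIM2(sub) :: SEL :: PRIM2(add) :: 0 :: PRIM2(add)], D=∅>
step 15: <S=[-4 :: 7 :: 2], E=∅, C=[PRIM2(sub) :: SEL :: PRIM2(add) :: 0 :: PRIM2(add)], D=∅>
step 16: <S=[11 :: 2], E=∅, C=[SEL :: PRIM2(add) :: 0 :: PRIM2(add)], D=∅>
step 17: <S=[2], E=∅, C=[(2 - -2) :: PRIM2(add) :: 0 :: PRIM2(add)], D=∅>
step 18: <S=[2], E=∅, C=[2 :: -2 :: PRIM2(sub) :: PRIM2(add) :: 0 :: PRIM2(add)], D=∅>
step 19: <S=[2 :: 2], E=∅, C=[-2 :: PRIM2(sub) :: PRIM2(add) :: 0 :: PRIM2(add)], D=∅>
step 20: <S=[-2 :: 2 :: 2], E=∅, C=[PRIM2(sub) :: PRIM2(add) :: 0 :: PRIM2(add)], D=∅>
step 21: <S=[4 :: 2], E=∅, C=[PRIM2(add) :: 0 :: PRIM2(add)], D=∅>
step 22: <S=[6], E=∅, C=[0 :: PRIM2(add)], D=∅>
step 23: <S=[0 :: 6], E=∅, C=[PRIM2(add)], D=∅>
step 24: <S=[6], E=∅, C=∅, D=∅>
→ final value 6

Answer: 6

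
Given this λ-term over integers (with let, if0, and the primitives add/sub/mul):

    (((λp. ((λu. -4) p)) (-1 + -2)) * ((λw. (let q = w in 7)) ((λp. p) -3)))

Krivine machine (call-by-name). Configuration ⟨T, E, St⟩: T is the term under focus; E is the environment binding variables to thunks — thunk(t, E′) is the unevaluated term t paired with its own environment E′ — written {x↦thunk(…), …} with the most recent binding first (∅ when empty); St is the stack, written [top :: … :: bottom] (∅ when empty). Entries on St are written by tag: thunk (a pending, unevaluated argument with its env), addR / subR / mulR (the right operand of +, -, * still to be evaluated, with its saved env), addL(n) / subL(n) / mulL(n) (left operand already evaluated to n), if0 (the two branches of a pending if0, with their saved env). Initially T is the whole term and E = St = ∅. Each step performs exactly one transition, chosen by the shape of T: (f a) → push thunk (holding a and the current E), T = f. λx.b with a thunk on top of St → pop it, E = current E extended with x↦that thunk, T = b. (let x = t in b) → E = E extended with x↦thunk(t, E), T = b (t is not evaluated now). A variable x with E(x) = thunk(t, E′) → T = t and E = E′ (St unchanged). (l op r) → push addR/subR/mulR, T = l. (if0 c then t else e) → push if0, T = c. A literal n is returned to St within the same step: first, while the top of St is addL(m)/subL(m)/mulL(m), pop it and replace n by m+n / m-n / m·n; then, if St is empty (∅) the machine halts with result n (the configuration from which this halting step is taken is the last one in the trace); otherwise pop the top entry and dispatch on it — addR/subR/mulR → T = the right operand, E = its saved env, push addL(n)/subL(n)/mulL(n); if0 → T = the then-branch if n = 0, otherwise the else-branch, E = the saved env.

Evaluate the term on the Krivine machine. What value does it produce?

t=0: <T=(((λp. ((λu. -4) p)) (-1 + -2)) * ((λw. (let q = w in 7)) ((λp. p) -3))), E=∅, St=∅>
t=1: <T=((λp. ((λu. -4) p)) (-1 + -2)), E=∅, St=[mulR]>
t=2: <T=(λp. ((λu. -4) p)), E=∅, St=[thunk :: mulR]>
t=3: <T=((λu. -4) p), E={p↦thunk((-1 + -2), ∅)}, St=[mulR]>
t=4: <T=(λu. -4), E={p↦thunk((-1 + -2), ∅)}, St=[thunk :: mulR]>
t=5: <T=-4, E={u↦thunk(p, {p↦thunk((-1 + -2), ∅)}), p↦thunk((-1 + -2), ∅)}, St=[mulR]>
t=6: <T=((λw. (let q = w in 7)) ((λp. p) -3)), E=∅, St=[mulL(-4)]>
t=7: <T=(λw. (let q = w in 7)), E=∅, St=[thunk :: mulL(-4)]>
t=8: <T=(let q = w in 7), E={w↦thunk(((λp. p) -3), ∅)}, St=[mulL(-4)]>
t=9: <T=7, E={q↦thunk(w, {w↦thunk(((λp. p) -3), ∅)}), w↦thunk(((λp. p) -3), ∅)}, St=[mulL(-4)]>
→ final value -28

Answer: -28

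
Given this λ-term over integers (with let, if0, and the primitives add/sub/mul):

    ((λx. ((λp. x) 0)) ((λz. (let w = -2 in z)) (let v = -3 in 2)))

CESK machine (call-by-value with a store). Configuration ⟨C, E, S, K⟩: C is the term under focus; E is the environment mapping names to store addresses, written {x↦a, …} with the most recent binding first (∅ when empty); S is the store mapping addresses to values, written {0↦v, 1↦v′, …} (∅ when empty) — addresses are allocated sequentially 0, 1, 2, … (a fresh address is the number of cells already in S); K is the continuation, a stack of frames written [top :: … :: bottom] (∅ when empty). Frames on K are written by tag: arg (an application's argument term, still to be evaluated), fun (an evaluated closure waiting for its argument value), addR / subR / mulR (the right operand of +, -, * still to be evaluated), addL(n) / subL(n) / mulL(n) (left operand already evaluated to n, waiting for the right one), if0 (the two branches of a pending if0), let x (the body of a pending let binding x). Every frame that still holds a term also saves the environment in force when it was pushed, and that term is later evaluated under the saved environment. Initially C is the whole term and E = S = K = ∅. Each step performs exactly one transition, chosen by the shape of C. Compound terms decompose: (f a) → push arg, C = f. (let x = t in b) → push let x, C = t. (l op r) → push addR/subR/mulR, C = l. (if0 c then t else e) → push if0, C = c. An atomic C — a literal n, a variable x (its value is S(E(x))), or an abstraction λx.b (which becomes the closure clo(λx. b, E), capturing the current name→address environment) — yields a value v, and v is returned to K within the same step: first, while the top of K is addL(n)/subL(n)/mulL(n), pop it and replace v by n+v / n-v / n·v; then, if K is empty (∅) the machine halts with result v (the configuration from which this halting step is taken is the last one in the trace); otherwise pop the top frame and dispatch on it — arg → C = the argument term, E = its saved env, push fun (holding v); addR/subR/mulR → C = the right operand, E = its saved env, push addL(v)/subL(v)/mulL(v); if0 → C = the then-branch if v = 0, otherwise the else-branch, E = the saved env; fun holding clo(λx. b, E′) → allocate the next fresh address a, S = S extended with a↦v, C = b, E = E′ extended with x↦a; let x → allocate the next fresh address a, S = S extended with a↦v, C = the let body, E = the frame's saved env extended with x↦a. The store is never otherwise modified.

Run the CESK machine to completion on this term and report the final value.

step 0: ⟨C=((λx. ((λp. x) 0)) ((λz. (let w = -2 in z)) (let v = -3 in 2))); E=∅; S=∅; K=∅⟩
step 1: ⟨C=(λx. ((λp. x) 0)); E=∅; S=∅; K=[arg]⟩
step 2: ⟨C=((λz. (let w = -2 in z)) (let v = -3 in 2)); E=∅; S=∅; K=[fun]⟩
step 3: ⟨C=(λz. (let w = -2 in z)); E=∅; S=∅; K=[arg :: fun]⟩
step 4: ⟨C=(let v = -3 in 2); E=∅; S=∅; K=[fun :: fun]⟩
step 5: ⟨C=-3; E=∅; S=∅; K=[let v :: fun :: fun]⟩
step 6: ⟨C=2; E={v↦0}; S={0↦-3}; K=[fun :: fun]⟩
step 7: ⟨C=(let w = -2 in z); E={z↦1}; S={0↦-3, 1↦2}; K=[fun]⟩
step 8: ⟨C=-2; E={z↦1}; S={0↦-3, 1↦2}; K=[let w :: fun]⟩
step 9: ⟨C=z; E={w↦2, z↦1}; S={0↦-3, 1↦2, 2↦-2}; K=[fun]⟩
step 10: ⟨C=((λp. x) 0); E={x↦3}; S={0↦-3, 1↦2, 2↦-2, 3↦2}; K=∅⟩
step 11: ⟨C=(λp. x); E={x↦3}; S={0↦-3, 1↦2, 2↦-2, 3↦2}; K=[arg]⟩
step 12: ⟨C=0; E={x↦3}; S={0↦-3, 1↦2, 2↦-2, 3↦2}; K=[fun]⟩
step 13: ⟨C=x; E={p↦4, x↦3}; S={0↦-3, 1↦2, 2↦-2, 3↦2, 4↦0}; K=∅⟩
→ final value 2

Answer: 2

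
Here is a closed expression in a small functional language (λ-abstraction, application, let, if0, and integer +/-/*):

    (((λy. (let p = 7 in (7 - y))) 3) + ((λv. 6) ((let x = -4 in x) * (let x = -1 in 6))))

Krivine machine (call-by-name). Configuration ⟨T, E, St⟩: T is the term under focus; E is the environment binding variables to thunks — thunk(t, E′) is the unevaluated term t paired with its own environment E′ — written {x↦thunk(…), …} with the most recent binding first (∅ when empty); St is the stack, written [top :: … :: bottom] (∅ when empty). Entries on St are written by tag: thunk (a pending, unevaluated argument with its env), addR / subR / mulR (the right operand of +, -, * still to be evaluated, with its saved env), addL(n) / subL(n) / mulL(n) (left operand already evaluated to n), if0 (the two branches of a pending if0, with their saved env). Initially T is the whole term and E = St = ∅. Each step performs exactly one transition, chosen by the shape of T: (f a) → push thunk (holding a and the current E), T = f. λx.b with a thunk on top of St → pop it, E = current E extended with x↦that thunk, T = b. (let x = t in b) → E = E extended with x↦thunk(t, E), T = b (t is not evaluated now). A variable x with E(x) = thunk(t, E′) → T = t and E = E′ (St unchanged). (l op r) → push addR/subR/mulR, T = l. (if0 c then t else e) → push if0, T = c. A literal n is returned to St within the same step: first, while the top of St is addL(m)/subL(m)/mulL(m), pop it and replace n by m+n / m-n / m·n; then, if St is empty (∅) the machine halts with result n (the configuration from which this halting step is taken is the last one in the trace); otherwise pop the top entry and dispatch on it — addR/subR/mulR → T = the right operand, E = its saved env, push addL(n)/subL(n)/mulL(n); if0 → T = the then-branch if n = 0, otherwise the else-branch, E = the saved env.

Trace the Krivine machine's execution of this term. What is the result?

step 0: <T=(((λy. (let p = 7 in (7 - y))) 3) + ((λv. 6) ((let x = -4 in x) * (let x = -1 in 6)))), E=∅, St=∅>
step 1: <T=((λy. (let p = 7 in (7 - y))) 3), E=∅, St=[addR]>
step 2: <T=(λy. (let p = 7 in (7 - y))), E=∅, St=[thunk :: addR]>
step 3: <T=(let p = 7 in (7 - y)), E={y↦thunk(3, ∅)}, St=[addR]>
step 4: <T=(7 - y), E={p↦thunk(7, {y↦thunk(3, ∅)}), y↦thunk(3, ∅)}, St=[addR]>
step 5: <T=7, E={p↦thunk(7, {y↦thunk(3, ∅)}), y↦thunk(3, ∅)}, St=[subR :: addR]>
step 6: <T=y, E={p↦thunk(7, {y↦thunk(3, ∅)}), y↦thunk(3, ∅)}, St=[subL(7) :: addR]>
step 7: <T=3, E=∅, St=[subL(7) :: addR]>
step 8: <T=((λv. 6) ((let x = -4 in x) * (let x = -1 in 6))), E=∅, St=[addL(4)]>
step 9: <T=(λv. 6), E=∅, St=[thunk :: addL(4)]>
step 10: <T=6, E={v↦thunk(((let x = -4 in x) * (let x = -1 in 6)), ∅)}, St=[addL(4)]>
→ final value 10

Answer: 10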